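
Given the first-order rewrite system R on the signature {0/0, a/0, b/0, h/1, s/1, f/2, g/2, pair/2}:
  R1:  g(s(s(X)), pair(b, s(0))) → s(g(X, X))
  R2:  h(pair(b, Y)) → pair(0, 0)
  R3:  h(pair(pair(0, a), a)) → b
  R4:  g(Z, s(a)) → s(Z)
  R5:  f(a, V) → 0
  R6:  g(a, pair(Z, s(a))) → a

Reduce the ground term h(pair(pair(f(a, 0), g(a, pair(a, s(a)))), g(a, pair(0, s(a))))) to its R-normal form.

1. h(pair(pair(f(a, 0), g(a, pair(a, s(a)))), g(a, pair(0, s(a)))))  →  h(pair(pair(0, g(a, pair(a, s(a)))), g(a, pair(0, s(a)))))   [R5 at 1.1.1]
2. h(pair(pair(0, g(a, pair(a, s(a)))), g(a, pair(0, s(a)))))  →  h(pair(pair(0, a), g(a, pair(0, s(a)))))   [R6 at 1.1.2]
3. h(pair(pair(0, a), g(a, pair(0, s(a)))))  →  h(pair(pair(0, a), a))   [R6 at 1.2]
4. h(pair(pair(0, a), a))  →  b   [R3 at ε]

b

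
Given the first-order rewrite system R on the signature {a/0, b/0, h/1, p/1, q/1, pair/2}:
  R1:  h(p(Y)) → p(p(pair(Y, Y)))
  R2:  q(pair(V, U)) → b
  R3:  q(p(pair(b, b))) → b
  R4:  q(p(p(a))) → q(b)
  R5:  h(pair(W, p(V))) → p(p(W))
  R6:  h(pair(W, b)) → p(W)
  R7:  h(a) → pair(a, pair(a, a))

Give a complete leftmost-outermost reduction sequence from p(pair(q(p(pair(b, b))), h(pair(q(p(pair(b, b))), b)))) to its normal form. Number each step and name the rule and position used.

p(pair(b, p(b)))

1. p(pair(q(p(pair(b, b))), h(pair(q(p(pair(b, b))), b))))  →  p(pair(b, h(pair(q(p(pair(b, b))), b))))   [R3 at 1.1]
2. p(pair(b, h(pair(q(p(pair(b, b))), b))))  →  p(pair(b, p(q(p(pair(b, b))))))   [R6 at 1.2]
3. p(pair(b, p(q(p(pair(b, b))))))  →  p(pair(b, p(b)))   [R3 at 1.2.1]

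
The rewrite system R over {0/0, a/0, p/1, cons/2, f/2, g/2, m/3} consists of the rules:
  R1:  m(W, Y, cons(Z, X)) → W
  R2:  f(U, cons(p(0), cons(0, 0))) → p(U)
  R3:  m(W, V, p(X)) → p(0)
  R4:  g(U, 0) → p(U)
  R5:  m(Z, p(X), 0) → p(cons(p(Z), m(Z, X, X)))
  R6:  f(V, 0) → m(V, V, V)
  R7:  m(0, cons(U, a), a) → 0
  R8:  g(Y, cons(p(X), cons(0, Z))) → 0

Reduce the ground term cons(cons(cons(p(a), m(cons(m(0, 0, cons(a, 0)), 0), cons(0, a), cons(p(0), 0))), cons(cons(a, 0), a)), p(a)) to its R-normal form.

cons(cons(cons(p(a), cons(0, 0)), cons(cons(a, 0), a)), p(a))

1. cons(cons(cons(p(a), m(cons(m(0, 0, cons(a, 0)), 0), cons(0, a), cons(p(0), 0))), cons(cons(a, 0), a)), p(a))  →  cons(cons(cons(p(a), cons(m(0, 0, cons(a, 0)), 0)), cons(cons(a, 0), a)), p(a))   [R1 at 1.1.2]
2. cons(cons(cons(p(a), cons(m(0, 0, cons(a, 0)), 0)), cons(cons(a, 0), a)), p(a))  →  cons(cons(cons(p(a), cons(0, 0)), cons(cons(a, 0), a)), p(a))   [R1 at 1.1.2.1]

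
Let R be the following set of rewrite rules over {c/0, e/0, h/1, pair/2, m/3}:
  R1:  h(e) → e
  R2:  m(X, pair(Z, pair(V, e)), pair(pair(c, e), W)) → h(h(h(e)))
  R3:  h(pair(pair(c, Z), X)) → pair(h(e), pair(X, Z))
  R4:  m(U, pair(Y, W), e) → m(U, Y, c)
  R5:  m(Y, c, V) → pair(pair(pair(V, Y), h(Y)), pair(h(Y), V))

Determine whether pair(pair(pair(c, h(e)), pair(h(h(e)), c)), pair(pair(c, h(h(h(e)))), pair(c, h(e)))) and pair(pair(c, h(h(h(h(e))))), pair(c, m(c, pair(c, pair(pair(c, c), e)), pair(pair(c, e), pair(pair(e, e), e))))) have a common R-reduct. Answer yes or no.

no — NF(t₁) = pair(pair(pair(c, e), pair(e, c)), pair(pair(c, e), pair(c, e))), NF(t₂) = pair(pair(c, e), pair(c, e))

Reduce t₁ = pair(pair(pair(c, h(e)), pair(h(h(e)), c)), pair(pair(c, h(h(h(e)))), pair(c, h(e)))):
1. pair(pair(pair(c, h(e)), pair(h(h(e)), c)), pair(pair(c, h(h(h(e)))), pair(c, h(e))))  →  pair(pair(pair(c, e), pair(h(h(e)), c)), pair(pair(c, h(h(h(e)))), pair(c, h(e))))   [R1 at 1.1.2]
2. pair(pair(pair(c, e), pair(h(h(e)), c)), pair(pair(c, h(h(h(e)))), pair(c, h(e))))  →  pair(pair(pair(c, e), pair(h(e), c)), pair(pair(c, h(h(h(e)))), pair(c, h(e))))   [R1 at 1.2.1.1]
3. pair(pair(pair(c, e), pair(h(e), c)), pair(pair(c, h(h(h(e)))), pair(c, h(e))))  →  pair(pair(pair(c, e), pair(e, c)), pair(pair(c, h(h(h(e)))), pair(c, h(e))))   [R1 at 1.2.1]
4. pair(pair(pair(c, e), pair(e, c)), pair(pair(c, h(h(h(e)))), pair(c, h(e))))  →  pair(pair(pair(c, e), pair(e, c)), pair(pair(c, h(h(e))), pair(c, h(e))))   [R1 at 2.1.2.1.1]
5. pair(pair(pair(c, e), pair(e, c)), pair(pair(c, h(h(e))), pair(c, h(e))))  →  pair(pair(pair(c, e), pair(e, c)), pair(pair(c, h(e)), pair(c, h(e))))   [R1 at 2.1.2.1]
6. pair(pair(pair(c, e), pair(e, c)), pair(pair(c, h(e)), pair(c, h(e))))  →  pair(pair(pair(c, e), pair(e, c)), pair(pair(c, e), pair(c, h(e))))   [R1 at 2.1.2]
7. pair(pair(pair(c, e), pair(e, c)), pair(pair(c, e), pair(c, h(e))))  →  pair(pair(pair(c, e), pair(e, c)), pair(pair(c, e), pair(c, e)))   [R1 at 2.2.2]

Reduce t₂ = pair(pair(c, h(h(h(h(e))))), pair(c, m(c, pair(c, pair(pair(c, c), e)), pair(pair(c, e), pair(pair(e, e), e))))):
1. pair(pair(c, h(h(h(h(e))))), pair(c, m(c, pair(c, pair(pair(c, c), e)), pair(pair(c, e), pair(pair(e, e), e)))))  →  pair(pair(c, h(h(h(e)))), pair(c, m(c, pair(c, pair(pair(c, c), e)), pair(pair(c, e), pair(pair(e, e), e)))))   [R1 at 1.2.1.1.1]
2. pair(pair(c, h(h(h(e)))), pair(c, m(c, pair(c, pair(pair(c, c), e)), pair(pair(c, e), pair(pair(e, e), e)))))  →  pair(pair(c, h(h(e))), pair(c, m(c, pair(c, pair(pair(c, c), e)), pair(pair(c, e), pair(pair(e, e), e)))))   [R1 at 1.2.1.1]
3. pair(pair(c, h(h(e))), pair(c, m(c, pair(c, pair(pair(c, c), e)), pair(pair(c, e), pair(pair(e, e), e)))))  →  pair(pair(c, h(e)), pair(c, m(c, pair(c, pair(pair(c, c), e)), pair(pair(c, e), pair(pair(e, e), e)))))   [R1 at 1.2.1]
4. pair(pair(c, h(e)), pair(c, m(c, pair(c, pair(pair(c, c), e)), pair(pair(c, e), pair(pair(e, e), e)))))  →  pair(pair(c, e), pair(c, m(c, pair(c, pair(pair(c, c), e)), pair(pair(c, e), pair(pair(e, e), e)))))   [R1 at 1.2]
5. pair(pair(c, e), pair(c, m(c, pair(c, pair(pair(c, c), e)), pair(pair(c, e), pair(pair(e, e), e)))))  →  pair(pair(c, e), pair(c, h(h(h(e)))))   [R2 at 2.2]
6. pair(pair(c, e), pair(c, h(h(h(e)))))  →  pair(pair(c, e), pair(c, h(h(e))))   [R1 at 2.2.1.1]
7. pair(pair(c, e), pair(c, h(h(e))))  →  pair(pair(c, e), pair(c, h(e)))   [R1 at 2.2.1]
8. pair(pair(c, e), pair(c, h(e)))  →  pair(pair(c, e), pair(c, e))   [R1 at 2.2]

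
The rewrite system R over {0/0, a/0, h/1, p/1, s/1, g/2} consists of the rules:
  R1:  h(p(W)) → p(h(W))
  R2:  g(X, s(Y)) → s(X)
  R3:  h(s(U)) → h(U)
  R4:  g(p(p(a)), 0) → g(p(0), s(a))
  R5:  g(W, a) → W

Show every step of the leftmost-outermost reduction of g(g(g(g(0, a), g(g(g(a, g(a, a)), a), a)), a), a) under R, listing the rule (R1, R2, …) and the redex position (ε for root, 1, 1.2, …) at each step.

0

1. g(g(g(g(0, a), g(g(g(a, g(a, a)), a), a)), a), a)  →  g(g(g(0, a), g(g(g(a, g(a, a)), a), a)), a)   [R5 at ε]
2. g(g(g(0, a), g(g(g(a, g(a, a)), a), a)), a)  →  g(g(0, a), g(g(g(a, g(a, a)), a), a))   [R5 at ε]
3. g(g(0, a), g(g(g(a, g(a, a)), a), a))  →  g(0, g(g(g(a, g(a, a)), a), a))   [R5 at 1]
4. g(0, g(g(g(a, g(a, a)), a), a))  →  g(0, g(g(a, g(a, a)), a))   [R5 at 2]
5. g(0, g(g(a, g(a, a)), a))  →  g(0, g(a, g(a, a)))   [R5 at 2]
6. g(0, g(a, g(a, a)))  →  g(0, g(a, a))   [R5 at 2.2]
7. g(0, g(a, a))  →  g(0, a)   [R5 at 2]
8. g(0, a)  →  0   [R5 at ε]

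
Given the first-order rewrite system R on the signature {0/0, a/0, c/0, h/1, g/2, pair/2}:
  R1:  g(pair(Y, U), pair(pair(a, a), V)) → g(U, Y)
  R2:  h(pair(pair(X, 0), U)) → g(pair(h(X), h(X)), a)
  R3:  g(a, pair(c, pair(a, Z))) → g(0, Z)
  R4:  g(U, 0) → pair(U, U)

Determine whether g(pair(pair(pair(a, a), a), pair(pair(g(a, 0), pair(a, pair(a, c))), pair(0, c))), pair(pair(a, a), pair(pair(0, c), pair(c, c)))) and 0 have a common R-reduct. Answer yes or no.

Reduce t₁ = g(pair(pair(pair(a, a), a), pair(pair(g(a, 0), pair(a, pair(a, c))), pair(0, c))), pair(pair(a, a), pair(pair(0, c), pair(c, c)))):
1. g(pair(pair(pair(a, a), a), pair(pair(g(a, 0), pair(a, pair(a, c))), pair(0, c))), pair(pair(a, a), pair(pair(0, c), pair(c, c))))  →  g(pair(pair(g(a, 0), pair(a, pair(a, c))), pair(0, c)), pair(pair(a, a), a))   [R1 at ε]
2. g(pair(pair(g(a, 0), pair(a, pair(a, c))), pair(0, c)), pair(pair(a, a), a))  →  g(pair(0, c), pair(g(a, 0), pair(a, pair(a, c))))   [R1 at ε]
3. g(pair(0, c), pair(g(a, 0), pair(a, pair(a, c))))  →  g(pair(0, c), pair(pair(a, a), pair(a, pair(a, c))))   [R4 at 2.1]
4. g(pair(0, c), pair(pair(a, a), pair(a, pair(a, c))))  →  g(c, 0)   [R1 at ε]
5. g(c, 0)  →  pair(c, c)   [R4 at ε]

Reduce t₂ = 0:

no — NF(t₁) = pair(c, c), NF(t₂) = 0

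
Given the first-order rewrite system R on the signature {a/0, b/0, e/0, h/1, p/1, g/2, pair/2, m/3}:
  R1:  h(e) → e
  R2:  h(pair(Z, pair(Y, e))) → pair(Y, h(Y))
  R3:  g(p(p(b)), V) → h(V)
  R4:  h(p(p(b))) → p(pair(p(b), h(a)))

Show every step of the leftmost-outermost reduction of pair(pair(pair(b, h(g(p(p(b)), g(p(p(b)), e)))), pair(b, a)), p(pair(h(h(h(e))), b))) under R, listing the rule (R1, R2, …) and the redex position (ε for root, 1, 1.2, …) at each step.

pair(pair(pair(b, e), pair(b, a)), p(pair(e, b)))

1. pair(pair(pair(b, h(g(p(p(b)), g(p(p(b)), e)))), pair(b, a)), p(pair(h(h(h(e))), b)))  →  pair(pair(pair(b, h(h(g(p(p(b)), e)))), pair(b, a)), p(pair(h(h(h(e))), b)))   [R3 at 1.1.2.1]
2. pair(pair(pair(b, h(h(g(p(p(b)), e)))), pair(b, a)), p(pair(h(h(h(e))), b)))  →  pair(pair(pair(b, h(h(h(e)))), pair(b, a)), p(pair(h(h(h(e))), b)))   [R3 at 1.1.2.1.1]
3. pair(pair(pair(b, h(h(h(e)))), pair(b, a)), p(pair(h(h(h(e))), b)))  →  pair(pair(pair(b, h(h(e))), pair(b, a)), p(pair(h(h(h(e))), b)))   [R1 at 1.1.2.1.1]
4. pair(pair(pair(b, h(h(e))), pair(b, a)), p(pair(h(h(h(e))), b)))  →  pair(pair(pair(b, h(e)), pair(b, a)), p(pair(h(h(h(e))), b)))   [R1 at 1.1.2.1]
5. pair(pair(pair(b, h(e)), pair(b, a)), p(pair(h(h(h(e))), b)))  →  pair(pair(pair(b, e), pair(b, a)), p(pair(h(h(h(e))), b)))   [R1 at 1.1.2]
6. pair(pair(pair(b, e), pair(b, a)), p(pair(h(h(h(e))), b)))  →  pair(pair(pair(b, e), pair(b, a)), p(pair(h(h(e)), b)))   [R1 at 2.1.1.1.1]
7. pair(pair(pair(b, e), pair(b, a)), p(pair(h(h(e)), b)))  →  pair(pair(pair(b, e), pair(b, a)), p(pair(h(e), b)))   [R1 at 2.1.1.1]
8. pair(pair(pair(b, e), pair(b, a)), p(pair(h(e), b)))  →  pair(pair(pair(b, e), pair(b, a)), p(pair(e, b)))   [R1 at 2.1.1]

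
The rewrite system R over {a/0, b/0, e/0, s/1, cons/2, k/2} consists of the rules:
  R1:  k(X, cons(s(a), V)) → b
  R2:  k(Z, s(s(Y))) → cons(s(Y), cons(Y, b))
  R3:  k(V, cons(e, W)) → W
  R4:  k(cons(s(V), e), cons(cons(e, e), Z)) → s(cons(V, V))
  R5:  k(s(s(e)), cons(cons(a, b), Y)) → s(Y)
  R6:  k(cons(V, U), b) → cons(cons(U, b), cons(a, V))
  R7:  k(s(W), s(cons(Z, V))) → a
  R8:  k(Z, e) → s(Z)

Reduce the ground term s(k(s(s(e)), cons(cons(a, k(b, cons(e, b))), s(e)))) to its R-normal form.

1. s(k(s(s(e)), cons(cons(a, k(b, cons(e, b))), s(e))))  →  s(k(s(s(e)), cons(cons(a, b), s(e))))   [R3 at 1.2.1.2]
2. s(k(s(s(e)), cons(cons(a, b), s(e))))  →  s(s(s(e)))   [R5 at 1]

s(s(s(e)))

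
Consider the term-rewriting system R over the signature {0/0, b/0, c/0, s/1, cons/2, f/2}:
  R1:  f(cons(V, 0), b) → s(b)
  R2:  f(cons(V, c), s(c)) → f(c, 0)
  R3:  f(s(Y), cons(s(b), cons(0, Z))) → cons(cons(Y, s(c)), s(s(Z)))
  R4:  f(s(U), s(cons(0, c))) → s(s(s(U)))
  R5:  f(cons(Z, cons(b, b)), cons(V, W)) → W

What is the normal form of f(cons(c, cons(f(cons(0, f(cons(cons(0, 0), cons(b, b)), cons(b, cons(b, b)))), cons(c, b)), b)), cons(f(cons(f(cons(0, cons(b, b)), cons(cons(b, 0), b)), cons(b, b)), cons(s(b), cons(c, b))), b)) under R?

b

1. f(cons(c, cons(f(cons(0, f(cons(cons(0, 0), cons(b, b)), cons(b, cons(b, b)))), cons(c, b)), b)), cons(f(cons(f(cons(0, cons(b, b)), cons(cons(b, 0), b)), cons(b, b)), cons(s(b), cons(c, b))), b))  →  f(cons(c, cons(f(cons(0, cons(b, b)), cons(c, b)), b)), cons(f(cons(f(cons(0, cons(b, b)), cons(cons(b, 0), b)), cons(b, b)), cons(s(b), cons(c, b))), b))   [R5 at 1.2.1.1.2]
2. f(cons(c, cons(f(cons(0, cons(b, b)), cons(c, b)), b)), cons(f(cons(f(cons(0, cons(b, b)), cons(cons(b, 0), b)), cons(b, b)), cons(s(b), cons(c, b))), b))  →  f(cons(c, cons(b, b)), cons(f(cons(f(cons(0, cons(b, b)), cons(cons(b, 0), b)), cons(b, b)), cons(s(b), cons(c, b))), b))   [R5 at 1.2.1]
3. f(cons(c, cons(b, b)), cons(f(cons(f(cons(0, cons(b, b)), cons(cons(b, 0), b)), cons(b, b)), cons(s(b), cons(c, b))), b))  →  b   [R5 at ε]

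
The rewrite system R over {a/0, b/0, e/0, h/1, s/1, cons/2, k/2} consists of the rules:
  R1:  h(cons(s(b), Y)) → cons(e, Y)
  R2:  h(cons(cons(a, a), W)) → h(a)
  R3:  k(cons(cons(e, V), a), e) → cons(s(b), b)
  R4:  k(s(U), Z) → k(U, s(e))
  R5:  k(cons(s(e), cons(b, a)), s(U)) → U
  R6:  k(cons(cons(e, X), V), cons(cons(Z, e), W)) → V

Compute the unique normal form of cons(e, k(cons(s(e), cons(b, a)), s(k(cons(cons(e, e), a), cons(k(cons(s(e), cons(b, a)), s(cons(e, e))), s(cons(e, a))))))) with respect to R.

cons(e, a)

1. cons(e, k(cons(s(e), cons(b, a)), s(k(cons(cons(e, e), a), cons(k(cons(s(e), cons(b, a)), s(cons(e, e))), s(cons(e, a)))))))  →  cons(e, k(cons(cons(e, e), a), cons(k(cons(s(e), cons(b, a)), s(cons(e, e))), s(cons(e, a)))))   [R5 at 2]
2. cons(e, k(cons(cons(e, e), a), cons(k(cons(s(e), cons(b, a)), s(cons(e, e))), s(cons(e, a)))))  →  cons(e, k(cons(cons(e, e), a), cons(cons(e, e), s(cons(e, a)))))   [R5 at 2.2.1]
3. cons(e, k(cons(cons(e, e), a), cons(cons(e, e), s(cons(e, a)))))  →  cons(e, a)   [R6 at 2]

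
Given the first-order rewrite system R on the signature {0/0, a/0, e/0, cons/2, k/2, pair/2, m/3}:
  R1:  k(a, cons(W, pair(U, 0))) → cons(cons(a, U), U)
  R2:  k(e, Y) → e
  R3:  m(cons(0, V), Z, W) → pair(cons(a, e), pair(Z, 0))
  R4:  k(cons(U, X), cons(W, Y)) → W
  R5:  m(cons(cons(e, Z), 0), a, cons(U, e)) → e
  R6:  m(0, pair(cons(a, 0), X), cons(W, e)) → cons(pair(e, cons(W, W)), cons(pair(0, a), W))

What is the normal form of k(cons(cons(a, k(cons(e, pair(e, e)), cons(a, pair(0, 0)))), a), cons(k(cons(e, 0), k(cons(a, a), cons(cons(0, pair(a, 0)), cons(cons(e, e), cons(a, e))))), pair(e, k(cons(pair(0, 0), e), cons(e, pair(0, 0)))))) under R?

1. k(cons(cons(a, k(cons(e, pair(e, e)), cons(a, pair(0, 0)))), a), cons(k(cons(e, 0), k(cons(a, a), cons(cons(0, pair(a, 0)), cons(cons(e, e), cons(a, e))))), pair(e, k(cons(pair(0, 0), e), cons(e, pair(0, 0))))))  →  k(cons(e, 0), k(cons(a, a), cons(cons(0, pair(a, 0)), cons(cons(e, e), cons(a, e)))))   [R4 at ε]
2. k(cons(e, 0), k(cons(a, a), cons(cons(0, pair(a, 0)), cons(cons(e, e), cons(a, e)))))  →  k(cons(e, 0), cons(0, pair(a, 0)))   [R4 at 2]
3. k(cons(e, 0), cons(0, pair(a, 0)))  →  0   [R4 at ε]

0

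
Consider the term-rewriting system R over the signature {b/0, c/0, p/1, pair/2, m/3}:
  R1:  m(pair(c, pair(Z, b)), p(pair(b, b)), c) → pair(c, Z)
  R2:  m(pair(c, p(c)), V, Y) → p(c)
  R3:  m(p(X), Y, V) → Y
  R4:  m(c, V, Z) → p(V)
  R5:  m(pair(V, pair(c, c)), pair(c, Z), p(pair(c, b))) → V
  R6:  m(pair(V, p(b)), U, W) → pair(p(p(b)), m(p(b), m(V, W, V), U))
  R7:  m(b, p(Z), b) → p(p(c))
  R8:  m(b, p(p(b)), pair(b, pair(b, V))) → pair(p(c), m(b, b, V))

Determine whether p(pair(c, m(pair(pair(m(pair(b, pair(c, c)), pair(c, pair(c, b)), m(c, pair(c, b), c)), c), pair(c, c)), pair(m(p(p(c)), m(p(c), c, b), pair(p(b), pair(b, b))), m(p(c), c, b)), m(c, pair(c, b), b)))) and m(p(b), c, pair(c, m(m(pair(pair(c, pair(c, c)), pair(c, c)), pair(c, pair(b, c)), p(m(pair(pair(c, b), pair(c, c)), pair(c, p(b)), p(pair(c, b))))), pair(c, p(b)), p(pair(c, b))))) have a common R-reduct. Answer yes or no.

no — NF(t₁) = p(pair(c, pair(b, c))), NF(t₂) = c

Reduce t₁ = p(pair(c, m(pair(pair(m(pair(b, pair(c, c)), pair(c, pair(c, b)), m(c, pair(c, b), c)), c), pair(c, c)), pair(m(p(p(c)), m(p(c), c, b), pair(p(b), pair(b, b))), m(p(c), c, b)), m(c, pair(c, b), b)))):
1. p(pair(c, m(pair(pair(m(pair(b, pair(c, c)), pair(c, pair(c, b)), m(c, pair(c, b), c)), c), pair(c, c)), pair(m(p(p(c)), m(p(c), c, b), pair(p(b), pair(b, b))), m(p(c), c, b)), m(c, pair(c, b), b))))  →  p(pair(c, m(pair(pair(m(pair(b, pair(c, c)), pair(c, pair(c, b)), p(pair(c, b))), c), pair(c, c)), pair(m(p(p(c)), m(p(c), c, b), pair(p(b), pair(b, b))), m(p(c), c, b)), m(c, pair(c, b), b))))   [R4 at 1.2.1.1.1.3]
2. p(pair(c, m(pair(pair(m(pair(b, pair(c, c)), pair(c, pair(c, b)), p(pair(c, b))), c), pair(c, c)), pair(m(p(p(c)), m(p(c), c, b), pair(p(b), pair(b, b))), m(p(c), c, b)), m(c, pair(c, b), b))))  →  p(pair(c, m(pair(pair(b, c), pair(c, c)), pair(m(p(p(c)), m(p(c), c, b), pair(p(b), pair(b, b))), m(p(c), c, b)), m(c, pair(c, b), b))))   [R5 at 1.2.1.1.1]
3. p(pair(c, m(pair(pair(b, c), pair(c, c)), pair(m(p(p(c)), m(p(c), c, b), pair(p(b), pair(b, b))), m(p(c), c, b)), m(c, pair(c, b), b))))  →  p(pair(c, m(pair(pair(b, c), pair(c, c)), pair(m(p(c), c, b), m(p(c), c, b)), m(c, pair(c, b), b))))   [R3 at 1.2.2.1]
4. p(pair(c, m(pair(pair(b, c), pair(c, c)), pair(m(p(c), c, b), m(p(c), c, b)), m(c, pair(c, b), b))))  →  p(pair(c, m(pair(pair(b, c), pair(c, c)), pair(c, m(p(c), c, b)), m(c, pair(c, b), b))))   [R3 at 1.2.2.1]
5. p(pair(c, m(pair(pair(b, c), pair(c, c)), pair(c, m(p(c), c, b)), m(c, pair(c, b), b))))  →  p(pair(c, m(pair(pair(b, c), pair(c, c)), pair(c, c), m(c, pair(c, b), b))))   [R3 at 1.2.2.2]
6. p(pair(c, m(pair(pair(b, c), pair(c, c)), pair(c, c), m(c, pair(c, b), b))))  →  p(pair(c, m(pair(pair(b, c), pair(c, c)), pair(c, c), p(pair(c, b)))))   [R4 at 1.2.3]
7. p(pair(c, m(pair(pair(b, c), pair(c, c)), pair(c, c), p(pair(c, b)))))  →  p(pair(c, pair(b, c)))   [R5 at 1.2]

Reduce t₂ = m(p(b), c, pair(c, m(m(pair(pair(c, pair(c, c)), pair(c, c)), pair(c, pair(b, c)), p(m(pair(pair(c, b), pair(c, c)), pair(c, p(b)), p(pair(c, b))))), pair(c, p(b)), p(pair(c, b))))):
1. m(p(b), c, pair(c, m(m(pair(pair(c, pair(c, c)), pair(c, c)), pair(c, pair(b, c)), p(m(pair(pair(c, b), pair(c, c)), pair(c, p(b)), p(pair(c, b))))), pair(c, p(b)), p(pair(c, b)))))  →  c   [R3 at ε]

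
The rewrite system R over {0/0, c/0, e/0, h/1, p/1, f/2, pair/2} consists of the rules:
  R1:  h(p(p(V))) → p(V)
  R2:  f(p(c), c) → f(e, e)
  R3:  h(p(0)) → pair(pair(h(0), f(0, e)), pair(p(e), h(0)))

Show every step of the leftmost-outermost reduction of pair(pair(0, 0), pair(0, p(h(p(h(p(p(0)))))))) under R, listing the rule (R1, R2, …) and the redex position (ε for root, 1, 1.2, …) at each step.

pair(pair(0, 0), pair(0, p(p(0))))

1. pair(pair(0, 0), pair(0, p(h(p(h(p(p(0))))))))  →  pair(pair(0, 0), pair(0, p(h(p(p(0))))))   [R1 at 2.2.1.1.1]
2. pair(pair(0, 0), pair(0, p(h(p(p(0))))))  →  pair(pair(0, 0), pair(0, p(p(0))))   [R1 at 2.2.1]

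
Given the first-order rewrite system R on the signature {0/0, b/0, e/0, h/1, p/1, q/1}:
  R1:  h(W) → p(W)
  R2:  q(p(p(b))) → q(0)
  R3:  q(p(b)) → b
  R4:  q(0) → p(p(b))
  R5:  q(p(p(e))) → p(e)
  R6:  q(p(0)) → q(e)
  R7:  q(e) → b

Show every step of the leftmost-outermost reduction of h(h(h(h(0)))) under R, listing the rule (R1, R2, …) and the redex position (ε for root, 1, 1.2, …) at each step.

1. h(h(h(h(0))))  →  p(h(h(h(0))))   [R1 at ε]
2. p(h(h(h(0))))  →  p(p(h(h(0))))   [R1 at 1]
3. p(p(h(h(0))))  →  p(p(p(h(0))))   [R1 at 1.1]
4. p(p(p(h(0))))  →  p(p(p(p(0))))   [R1 at 1.1.1]

p(p(p(p(0))))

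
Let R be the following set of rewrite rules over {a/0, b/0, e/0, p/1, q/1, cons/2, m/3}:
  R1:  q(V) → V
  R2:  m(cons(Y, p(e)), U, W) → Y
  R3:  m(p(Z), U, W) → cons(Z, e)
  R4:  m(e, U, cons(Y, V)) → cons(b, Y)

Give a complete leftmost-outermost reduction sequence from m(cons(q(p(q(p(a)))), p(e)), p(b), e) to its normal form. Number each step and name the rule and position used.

1. m(cons(q(p(q(p(a)))), p(e)), p(b), e)  →  q(p(q(p(a))))   [R2 at ε]
2. q(p(q(p(a))))  →  p(q(p(a)))   [R1 at ε]
3. p(q(p(a)))  →  p(p(a))   [R1 at 1]

p(p(a))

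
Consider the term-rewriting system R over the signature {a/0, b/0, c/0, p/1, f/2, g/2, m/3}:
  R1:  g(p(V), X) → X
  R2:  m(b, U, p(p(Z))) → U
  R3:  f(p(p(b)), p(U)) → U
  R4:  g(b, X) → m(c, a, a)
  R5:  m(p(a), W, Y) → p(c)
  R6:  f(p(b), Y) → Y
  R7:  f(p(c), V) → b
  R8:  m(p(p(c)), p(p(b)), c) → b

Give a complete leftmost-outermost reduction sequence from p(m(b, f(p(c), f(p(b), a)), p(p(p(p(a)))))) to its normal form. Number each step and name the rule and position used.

1. p(m(b, f(p(c), f(p(b), a)), p(p(p(p(a))))))  →  p(f(p(c), f(p(b), a)))   [R2 at 1]
2. p(f(p(c), f(p(b), a)))  →  p(b)   [R7 at 1]

p(b)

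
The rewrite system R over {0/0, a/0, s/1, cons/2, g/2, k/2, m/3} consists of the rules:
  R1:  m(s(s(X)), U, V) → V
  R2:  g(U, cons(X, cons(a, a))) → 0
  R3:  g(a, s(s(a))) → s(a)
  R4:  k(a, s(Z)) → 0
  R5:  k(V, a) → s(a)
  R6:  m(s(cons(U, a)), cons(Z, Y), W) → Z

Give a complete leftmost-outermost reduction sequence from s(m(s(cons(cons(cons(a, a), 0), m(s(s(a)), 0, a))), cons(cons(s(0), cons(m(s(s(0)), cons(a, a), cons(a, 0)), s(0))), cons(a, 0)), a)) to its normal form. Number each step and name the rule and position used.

1. s(m(s(cons(cons(cons(a, a), 0), m(s(s(a)), 0, a))), cons(cons(s(0), cons(m(s(s(0)), cons(a, a), cons(a, 0)), s(0))), cons(a, 0)), a))  →  s(m(s(cons(cons(cons(a, a), 0), a)), cons(cons(s(0), cons(m(s(s(0)), cons(a, a), cons(a, 0)), s(0))), cons(a, 0)), a))   [R1 at 1.1.1.2]
2. s(m(s(cons(cons(cons(a, a), 0), a)), cons(cons(s(0), cons(m(s(s(0)), cons(a, a), cons(a, 0)), s(0))), cons(a, 0)), a))  →  s(cons(s(0), cons(m(s(s(0)), cons(a, a), cons(a, 0)), s(0))))   [R6 at 1]
3. s(cons(s(0), cons(m(s(s(0)), cons(a, a), cons(a, 0)), s(0))))  →  s(cons(s(0), cons(cons(a, 0), s(0))))   [R1 at 1.2.1]

s(cons(s(0), cons(cons(a, 0), s(0))))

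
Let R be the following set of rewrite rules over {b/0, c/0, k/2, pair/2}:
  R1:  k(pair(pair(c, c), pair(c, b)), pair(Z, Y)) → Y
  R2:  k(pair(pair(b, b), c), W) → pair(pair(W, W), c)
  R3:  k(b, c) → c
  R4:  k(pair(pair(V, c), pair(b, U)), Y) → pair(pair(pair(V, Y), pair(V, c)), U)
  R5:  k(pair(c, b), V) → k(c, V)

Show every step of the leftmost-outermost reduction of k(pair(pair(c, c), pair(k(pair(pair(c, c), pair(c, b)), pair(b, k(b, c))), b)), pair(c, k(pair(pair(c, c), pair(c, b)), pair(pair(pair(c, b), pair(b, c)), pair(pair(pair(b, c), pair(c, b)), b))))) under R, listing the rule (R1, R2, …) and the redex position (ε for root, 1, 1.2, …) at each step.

1. k(pair(pair(c, c), pair(k(pair(pair(c, c), pair(c, b)), pair(b, k(b, c))), b)), pair(c, k(pair(pair(c, c), pair(c, b)), pair(pair(pair(c, b), pair(b, c)), pair(pair(pair(b, c), pair(c, b)), b)))))  →  k(pair(pair(c, c), pair(k(b, c), b)), pair(c, k(pair(pair(c, c), pair(c, b)), pair(pair(pair(c, b), pair(b, c)), pair(pair(pair(b, c), pair(c, b)), b)))))   [R1 at 1.2.1]
2. k(pair(pair(c, c), pair(k(b, c), b)), pair(c, k(pair(pair(c, c), pair(c, b)), pair(pair(pair(c, b), pair(b, c)), pair(pair(pair(b, c), pair(c, b)), b)))))  →  k(pair(pair(c, c), pair(c, b)), pair(c, k(pair(pair(c, c), pair(c, b)), pair(pair(pair(c, b), pair(b, c)), pair(pair(pair(b, c), pair(c, b)), b)))))   [R3 at 1.2.1]
3. k(pair(pair(c, c), pair(c, b)), pair(c, k(pair(pair(c, c), pair(c, b)), pair(pair(pair(c, b), pair(b, c)), pair(pair(pair(b, c), pair(c, b)), b)))))  →  k(pair(pair(c, c), pair(c, b)), pair(pair(pair(c, b), pair(b, c)), pair(pair(pair(b, c), pair(c, b)), b)))   [R1 at ε]
4. k(pair(pair(c, c), pair(c, b)), pair(pair(pair(c, b), pair(b, c)), pair(pair(pair(b, c), pair(c, b)), b)))  →  pair(pair(pair(b, c), pair(c, b)), b)   [R1 at ε]

pair(pair(pair(b, c), pair(c, b)), b)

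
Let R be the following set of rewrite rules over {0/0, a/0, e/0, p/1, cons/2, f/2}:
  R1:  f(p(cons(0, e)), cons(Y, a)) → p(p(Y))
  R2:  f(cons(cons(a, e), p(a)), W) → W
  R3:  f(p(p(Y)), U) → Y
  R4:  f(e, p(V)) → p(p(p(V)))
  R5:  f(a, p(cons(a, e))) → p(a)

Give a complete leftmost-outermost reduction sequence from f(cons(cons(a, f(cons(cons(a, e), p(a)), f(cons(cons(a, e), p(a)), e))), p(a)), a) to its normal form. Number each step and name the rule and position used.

1. f(cons(cons(a, f(cons(cons(a, e), p(a)), f(cons(cons(a, e), p(a)), e))), p(a)), a)  →  f(cons(cons(a, f(cons(cons(a, e), p(a)), e)), p(a)), a)   [R2 at 1.1.2]
2. f(cons(cons(a, f(cons(cons(a, e), p(a)), e)), p(a)), a)  →  f(cons(cons(a, e), p(a)), a)   [R2 at 1.1.2]
3. f(cons(cons(a, e), p(a)), a)  →  a   [R2 at ε]

a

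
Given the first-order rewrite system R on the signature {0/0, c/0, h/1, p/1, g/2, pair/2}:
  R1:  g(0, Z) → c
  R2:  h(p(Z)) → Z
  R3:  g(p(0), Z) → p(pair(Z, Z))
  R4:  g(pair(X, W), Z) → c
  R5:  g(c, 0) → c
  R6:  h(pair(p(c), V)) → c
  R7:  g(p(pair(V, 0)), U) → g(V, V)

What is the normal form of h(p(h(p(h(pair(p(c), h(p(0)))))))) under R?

c

1. h(p(h(p(h(pair(p(c), h(p(0))))))))  →  h(p(h(pair(p(c), h(p(0))))))   [R2 at ε]
2. h(p(h(pair(p(c), h(p(0))))))  →  h(pair(p(c), h(p(0))))   [R2 at ε]
3. h(pair(p(c), h(p(0))))  →  c   [R6 at ε]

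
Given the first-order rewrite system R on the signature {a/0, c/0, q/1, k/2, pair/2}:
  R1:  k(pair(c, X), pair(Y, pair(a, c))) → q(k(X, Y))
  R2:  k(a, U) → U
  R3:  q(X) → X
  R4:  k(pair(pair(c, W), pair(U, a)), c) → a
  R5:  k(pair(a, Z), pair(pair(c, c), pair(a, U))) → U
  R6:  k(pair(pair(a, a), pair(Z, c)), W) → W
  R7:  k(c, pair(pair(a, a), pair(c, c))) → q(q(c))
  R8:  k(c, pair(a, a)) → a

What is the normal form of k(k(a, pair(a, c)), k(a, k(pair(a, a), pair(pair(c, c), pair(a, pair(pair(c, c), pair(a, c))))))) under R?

1. k(k(a, pair(a, c)), k(a, k(pair(a, a), pair(pair(c, c), pair(a, pair(pair(c, c), pair(a, c)))))))  →  k(pair(a, c), k(a, k(pair(a, a), pair(pair(c, c), pair(a, pair(pair(c, c), pair(a, c)))))))   [R2 at 1]
2. k(pair(a, c), k(a, k(pair(a, a), pair(pair(c, c), pair(a, pair(pair(c, c), pair(a, c)))))))  →  k(pair(a, c), k(pair(a, a), pair(pair(c, c), pair(a, pair(pair(c, c), pair(a, c))))))   [R2 at 2]
3. k(pair(a, c), k(pair(a, a), pair(pair(c, c), pair(a, pair(pair(c, c), pair(a, c))))))  →  k(pair(a, c), pair(pair(c, c), pair(a, c)))   [R5 at 2]
4. k(pair(a, c), pair(pair(c, c), pair(a, c)))  →  c   [R5 at ε]

c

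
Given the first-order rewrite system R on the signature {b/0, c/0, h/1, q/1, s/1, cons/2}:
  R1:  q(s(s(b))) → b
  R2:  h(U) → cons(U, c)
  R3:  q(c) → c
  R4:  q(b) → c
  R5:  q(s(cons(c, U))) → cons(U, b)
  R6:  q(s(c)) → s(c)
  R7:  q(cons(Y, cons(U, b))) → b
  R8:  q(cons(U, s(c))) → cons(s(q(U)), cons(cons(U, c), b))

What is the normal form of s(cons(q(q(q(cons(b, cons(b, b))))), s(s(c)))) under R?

1. s(cons(q(q(q(cons(b, cons(b, b))))), s(s(c))))  →  s(cons(q(q(b)), s(s(c))))   [R7 at 1.1.1.1]
2. s(cons(q(q(b)), s(s(c))))  →  s(cons(q(c), s(s(c))))   [R4 at 1.1.1]
3. s(cons(q(c), s(s(c))))  →  s(cons(c, s(s(c))))   [R3 at 1.1]

s(cons(c, s(s(c))))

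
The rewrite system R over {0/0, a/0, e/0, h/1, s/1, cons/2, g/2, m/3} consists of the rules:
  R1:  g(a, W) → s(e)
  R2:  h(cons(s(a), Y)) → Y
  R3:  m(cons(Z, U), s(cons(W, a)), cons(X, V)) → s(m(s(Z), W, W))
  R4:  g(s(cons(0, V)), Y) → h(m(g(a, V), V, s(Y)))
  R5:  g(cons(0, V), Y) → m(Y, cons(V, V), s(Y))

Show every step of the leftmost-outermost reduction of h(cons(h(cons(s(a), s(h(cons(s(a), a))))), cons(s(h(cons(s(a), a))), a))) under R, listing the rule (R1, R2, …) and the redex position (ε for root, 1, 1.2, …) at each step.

1. h(cons(h(cons(s(a), s(h(cons(s(a), a))))), cons(s(h(cons(s(a), a))), a)))  →  h(cons(s(h(cons(s(a), a))), cons(s(h(cons(s(a), a))), a)))   [R2 at 1.1]
2. h(cons(s(h(cons(s(a), a))), cons(s(h(cons(s(a), a))), a)))  →  h(cons(s(a), cons(s(h(cons(s(a), a))), a)))   [R2 at 1.1.1]
3. h(cons(s(a), cons(s(h(cons(s(a), a))), a)))  →  cons(s(h(cons(s(a), a))), a)   [R2 at ε]
4. cons(s(h(cons(s(a), a))), a)  →  cons(s(a), a)   [R2 at 1.1]

cons(s(a), a)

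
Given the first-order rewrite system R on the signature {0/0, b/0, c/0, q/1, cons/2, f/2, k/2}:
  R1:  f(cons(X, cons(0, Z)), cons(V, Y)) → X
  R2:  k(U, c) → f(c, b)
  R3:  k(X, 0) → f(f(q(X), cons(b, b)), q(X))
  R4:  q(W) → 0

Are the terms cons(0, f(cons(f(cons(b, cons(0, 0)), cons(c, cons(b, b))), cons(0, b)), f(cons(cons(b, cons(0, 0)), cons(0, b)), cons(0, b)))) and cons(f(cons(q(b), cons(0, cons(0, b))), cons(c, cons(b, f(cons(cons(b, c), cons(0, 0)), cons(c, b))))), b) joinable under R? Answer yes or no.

yes — NF(t₁) = cons(0, b), NF(t₂) = cons(0, b)

Reduce t₁ = cons(0, f(cons(f(cons(b, cons(0, 0)), cons(c, cons(b, b))), cons(0, b)), f(cons(cons(b, cons(0, 0)), cons(0, b)), cons(0, b)))):
1. cons(0, f(cons(f(cons(b, cons(0, 0)), cons(c, cons(b, b))), cons(0, b)), f(cons(cons(b, cons(0, 0)), cons(0, b)), cons(0, b))))  →  cons(0, f(cons(b, cons(0, b)), f(cons(cons(b, cons(0, 0)), cons(0, b)), cons(0, b))))   [R1 at 2.1.1]
2. cons(0, f(cons(b, cons(0, b)), f(cons(cons(b, cons(0, 0)), cons(0, b)), cons(0, b))))  →  cons(0, f(cons(b, cons(0, b)), cons(b, cons(0, 0))))   [R1 at 2.2]
3. cons(0, f(cons(b, cons(0, b)), cons(b, cons(0, 0))))  →  cons(0, b)   [R1 at 2]

Reduce t₂ = cons(f(cons(q(b), cons(0, cons(0, b))), cons(c, cons(b, f(cons(cons(b, c), cons(0, 0)), cons(c, b))))), b):
1. cons(f(cons(q(b), cons(0, cons(0, b))), cons(c, cons(b, f(cons(cons(b, c), cons(0, 0)), cons(c, b))))), b)  →  cons(q(b), b)   [R1 at 1]
2. cons(q(b), b)  →  cons(0, b)   [R4 at 1]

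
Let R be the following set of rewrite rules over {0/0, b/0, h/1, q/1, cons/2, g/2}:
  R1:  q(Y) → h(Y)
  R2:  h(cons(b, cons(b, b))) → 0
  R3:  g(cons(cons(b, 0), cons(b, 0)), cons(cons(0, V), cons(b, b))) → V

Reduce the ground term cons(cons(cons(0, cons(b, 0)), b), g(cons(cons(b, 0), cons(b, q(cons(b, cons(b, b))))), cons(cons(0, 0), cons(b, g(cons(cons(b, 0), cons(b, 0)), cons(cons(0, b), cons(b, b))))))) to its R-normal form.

cons(cons(cons(0, cons(b, 0)), b), 0)

1. cons(cons(cons(0, cons(b, 0)), b), g(cons(cons(b, 0), cons(b, q(cons(b, cons(b, b))))), cons(cons(0, 0), cons(b, g(cons(cons(b, 0), cons(b, 0)), cons(cons(0, b), cons(b, b)))))))  →  cons(cons(cons(0, cons(b, 0)), b), g(cons(cons(b, 0), cons(b, h(cons(b, cons(b, b))))), cons(cons(0, 0), cons(b, g(cons(cons(b, 0), cons(b, 0)), cons(cons(0, b), cons(b, b)))))))   [R1 at 2.1.2.2]
2. cons(cons(cons(0, cons(b, 0)), b), g(cons(cons(b, 0), cons(b, h(cons(b, cons(b, b))))), cons(cons(0, 0), cons(b, g(cons(cons(b, 0), cons(b, 0)), cons(cons(0, b), cons(b, b)))))))  →  cons(cons(cons(0, cons(b, 0)), b), g(cons(cons(b, 0), cons(b, 0)), cons(cons(0, 0), cons(b, g(cons(cons(b, 0), cons(b, 0)), cons(cons(0, b), cons(b, b)))))))   [R2 at 2.1.2.2]
3. cons(cons(cons(0, cons(b, 0)), b), g(cons(cons(b, 0), cons(b, 0)), cons(cons(0, 0), cons(b, g(cons(cons(b, 0), cons(b, 0)), cons(cons(0, b), cons(b, b)))))))  →  cons(cons(cons(0, cons(b, 0)), b), g(cons(cons(b, 0), cons(b, 0)), cons(cons(0, 0), cons(b, b))))   [R3 at 2.2.2.2]
4. cons(cons(cons(0, cons(b, 0)), b), g(cons(cons(b, 0), cons(b, 0)), cons(cons(0, 0), cons(b, b))))  →  cons(cons(cons(0, cons(b, 0)), b), 0)   [R3 at 2]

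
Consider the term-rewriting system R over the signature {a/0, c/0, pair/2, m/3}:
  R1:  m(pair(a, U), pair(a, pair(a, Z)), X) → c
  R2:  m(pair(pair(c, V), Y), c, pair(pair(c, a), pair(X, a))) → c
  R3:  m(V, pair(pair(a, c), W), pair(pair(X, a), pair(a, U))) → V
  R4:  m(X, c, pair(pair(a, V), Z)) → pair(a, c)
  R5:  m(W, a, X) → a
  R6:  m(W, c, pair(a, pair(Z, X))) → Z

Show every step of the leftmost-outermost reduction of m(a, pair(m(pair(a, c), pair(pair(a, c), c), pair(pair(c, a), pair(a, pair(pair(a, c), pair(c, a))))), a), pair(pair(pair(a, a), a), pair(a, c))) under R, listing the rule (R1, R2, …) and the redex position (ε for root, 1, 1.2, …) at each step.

a

1. m(a, pair(m(pair(a, c), pair(pair(a, c), c), pair(pair(c, a), pair(a, pair(pair(a, c), pair(c, a))))), a), pair(pair(pair(a, a), a), pair(a, c)))  →  m(a, pair(pair(a, c), a), pair(pair(pair(a, a), a), pair(a, c)))   [R3 at 2.1]
2. m(a, pair(pair(a, c), a), pair(pair(pair(a, a), a), pair(a, c)))  →  a   [R3 at ε]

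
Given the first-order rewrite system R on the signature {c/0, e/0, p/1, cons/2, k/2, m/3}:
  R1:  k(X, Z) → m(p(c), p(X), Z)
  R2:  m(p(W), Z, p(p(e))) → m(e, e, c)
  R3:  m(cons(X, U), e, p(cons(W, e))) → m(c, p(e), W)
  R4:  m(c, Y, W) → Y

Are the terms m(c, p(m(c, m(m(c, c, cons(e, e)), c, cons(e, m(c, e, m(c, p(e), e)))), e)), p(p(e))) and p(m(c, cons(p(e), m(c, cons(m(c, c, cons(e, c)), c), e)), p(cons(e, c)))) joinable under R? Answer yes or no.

Reduce t₁ = m(c, p(m(c, m(m(c, c, cons(e, e)), c, cons(e, m(c, e, m(c, p(e), e)))), e)), p(p(e))):
1. m(c, p(m(c, m(m(c, c, cons(e, e)), c, cons(e, m(c, e, m(c, p(e), e)))), e)), p(p(e)))  →  p(m(c, m(m(c, c, cons(e, e)), c, cons(e, m(c, e, m(c, p(e), e)))), e))   [R4 at ε]
2. p(m(c, m(m(c, c, cons(e, e)), c, cons(e, m(c, e, m(c, p(e), e)))), e))  →  p(m(m(c, c, cons(e, e)), c, cons(e, m(c, e, m(c, p(e), e)))))   [R4 at 1]
3. p(m(m(c, c, cons(e, e)), c, cons(e, m(c, e, m(c, p(e), e)))))  →  p(m(c, c, cons(e, m(c, e, m(c, p(e), e)))))   [R4 at 1.1]
4. p(m(c, c, cons(e, m(c, e, m(c, p(e), e)))))  →  p(c)   [R4 at 1]

Reduce t₂ = p(m(c, cons(p(e), m(c, cons(m(c, c, cons(e, c)), c), e)), p(cons(e, c)))):
1. p(m(c, cons(p(e), m(c, cons(m(c, c, cons(e, c)), c), e)), p(cons(e, c))))  →  p(cons(p(e), m(c, cons(m(c, c, cons(e, c)), c), e)))   [R4 at 1]
2. p(cons(p(e), m(c, cons(m(c, c, cons(e, c)), c), e)))  →  p(cons(p(e), cons(m(c, c, cons(e, c)), c)))   [R4 at 1.2]
3. p(cons(p(e), cons(m(c, c, cons(e, c)), c)))  →  p(cons(p(e), cons(c, c)))   [R4 at 1.2.1]

no — NF(t₁) = p(c), NF(t₂) = p(cons(p(e), cons(c, c)))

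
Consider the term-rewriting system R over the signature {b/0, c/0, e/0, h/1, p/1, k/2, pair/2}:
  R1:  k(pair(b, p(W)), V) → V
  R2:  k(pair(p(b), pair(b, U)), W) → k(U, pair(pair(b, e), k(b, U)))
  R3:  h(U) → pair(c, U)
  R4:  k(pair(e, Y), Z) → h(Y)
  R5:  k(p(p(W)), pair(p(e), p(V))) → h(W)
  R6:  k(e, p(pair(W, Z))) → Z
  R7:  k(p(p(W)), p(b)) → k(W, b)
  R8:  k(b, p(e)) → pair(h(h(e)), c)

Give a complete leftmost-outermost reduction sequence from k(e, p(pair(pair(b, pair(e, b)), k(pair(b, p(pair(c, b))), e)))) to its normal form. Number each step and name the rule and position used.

e

1. k(e, p(pair(pair(b, pair(e, b)), k(pair(b, p(pair(c, b))), e))))  →  k(pair(b, p(pair(c, b))), e)   [R6 at ε]
2. k(pair(b, p(pair(c, b))), e)  →  e   [R1 at ε]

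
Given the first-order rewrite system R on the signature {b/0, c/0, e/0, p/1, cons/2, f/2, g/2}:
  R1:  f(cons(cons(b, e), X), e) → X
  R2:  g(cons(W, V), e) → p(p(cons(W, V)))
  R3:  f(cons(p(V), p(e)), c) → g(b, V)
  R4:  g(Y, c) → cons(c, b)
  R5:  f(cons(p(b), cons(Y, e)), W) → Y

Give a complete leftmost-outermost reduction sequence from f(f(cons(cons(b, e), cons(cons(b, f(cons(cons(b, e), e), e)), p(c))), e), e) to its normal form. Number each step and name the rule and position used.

1. f(f(cons(cons(b, e), cons(cons(b, f(cons(cons(b, e), e), e)), p(c))), e), e)  →  f(cons(cons(b, f(cons(cons(b, e), e), e)), p(c)), e)   [R1 at 1]
2. f(cons(cons(b, f(cons(cons(b, e), e), e)), p(c)), e)  →  f(cons(cons(b, e), p(c)), e)   [R1 at 1.1.2]
3. f(cons(cons(b, e), p(c)), e)  →  p(c)   [R1 at ε]

p(c)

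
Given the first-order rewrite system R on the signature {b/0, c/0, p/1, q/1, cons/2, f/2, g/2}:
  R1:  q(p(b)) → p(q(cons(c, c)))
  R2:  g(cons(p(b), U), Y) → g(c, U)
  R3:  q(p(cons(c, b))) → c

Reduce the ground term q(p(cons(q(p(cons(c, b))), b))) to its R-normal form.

1. q(p(cons(q(p(cons(c, b))), b)))  →  q(p(cons(c, b)))   [R3 at 1.1.1]
2. q(p(cons(c, b)))  →  c   [R3 at ε]

c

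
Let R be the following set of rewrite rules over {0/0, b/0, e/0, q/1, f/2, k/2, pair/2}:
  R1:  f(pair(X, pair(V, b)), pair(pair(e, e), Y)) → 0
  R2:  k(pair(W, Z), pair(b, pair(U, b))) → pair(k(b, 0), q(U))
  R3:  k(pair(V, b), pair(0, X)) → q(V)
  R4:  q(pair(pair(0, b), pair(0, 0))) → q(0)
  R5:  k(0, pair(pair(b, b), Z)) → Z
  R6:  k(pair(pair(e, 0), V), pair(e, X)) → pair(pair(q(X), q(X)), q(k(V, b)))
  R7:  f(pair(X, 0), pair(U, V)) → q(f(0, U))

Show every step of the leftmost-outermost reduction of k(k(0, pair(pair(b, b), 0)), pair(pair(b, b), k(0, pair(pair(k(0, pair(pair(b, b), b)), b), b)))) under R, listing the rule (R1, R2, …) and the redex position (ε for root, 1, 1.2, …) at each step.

1. k(k(0, pair(pair(b, b), 0)), pair(pair(b, b), k(0, pair(pair(k(0, pair(pair(b, b), b)), b), b))))  →  k(0, pair(pair(b, b), k(0, pair(pair(k(0, pair(pair(b, b), b)), b), b))))   [R5 at 1]
2. k(0, pair(pair(b, b), k(0, pair(pair(k(0, pair(pair(b, b), b)), b), b))))  →  k(0, pair(pair(k(0, pair(pair(b, b), b)), b), b))   [R5 at ε]
3. k(0, pair(pair(k(0, pair(pair(b, b), b)), b), b))  →  k(0, pair(pair(b, b), b))   [R5 at 2.1.1]
4. k(0, pair(pair(b, b), b))  →  b   [R5 at ε]

b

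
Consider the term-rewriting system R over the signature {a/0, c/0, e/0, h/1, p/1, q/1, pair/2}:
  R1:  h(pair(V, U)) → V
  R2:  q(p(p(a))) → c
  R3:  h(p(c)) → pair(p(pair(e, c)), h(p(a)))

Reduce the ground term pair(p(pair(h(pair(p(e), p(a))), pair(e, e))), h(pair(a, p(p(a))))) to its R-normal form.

pair(p(pair(p(e), pair(e, e))), a)

1. pair(p(pair(h(pair(p(e), p(a))), pair(e, e))), h(pair(a, p(p(a)))))  →  pair(p(pair(p(e), pair(e, e))), h(pair(a, p(p(a)))))   [R1 at 1.1.1]
2. pair(p(pair(p(e), pair(e, e))), h(pair(a, p(p(a)))))  →  pair(p(pair(p(e), pair(e, e))), a)   [R1 at 2]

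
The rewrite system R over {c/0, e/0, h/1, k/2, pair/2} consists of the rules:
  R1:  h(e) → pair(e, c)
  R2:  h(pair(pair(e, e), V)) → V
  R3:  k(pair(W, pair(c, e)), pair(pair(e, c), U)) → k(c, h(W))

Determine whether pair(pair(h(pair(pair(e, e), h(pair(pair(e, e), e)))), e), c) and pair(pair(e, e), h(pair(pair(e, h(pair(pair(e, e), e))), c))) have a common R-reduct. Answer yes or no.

Reduce t₁ = pair(pair(h(pair(pair(e, e), h(pair(pair(e, e), e)))), e), c):
1. pair(pair(h(pair(pair(e, e), h(pair(pair(e, e), e)))), e), c)  →  pair(pair(h(pair(pair(e, e), e)), e), c)   [R2 at 1.1]
2. pair(pair(h(pair(pair(e, e), e)), e), c)  →  pair(pair(e, e), c)   [R2 at 1.1]

Reduce t₂ = pair(pair(e, e), h(pair(pair(e, h(pair(pair(e, e), e))), c))):
1. pair(pair(e, e), h(pair(pair(e, h(pair(pair(e, e), e))), c)))  →  pair(pair(e, e), h(pair(pair(e, e), c)))   [R2 at 2.1.1.2]
2. pair(pair(e, e), h(pair(pair(e, e), c)))  →  pair(pair(e, e), c)   [R2 at 2]

yes — NF(t₁) = pair(pair(e, e), c), NF(t₂) = pair(pair(e, e), c)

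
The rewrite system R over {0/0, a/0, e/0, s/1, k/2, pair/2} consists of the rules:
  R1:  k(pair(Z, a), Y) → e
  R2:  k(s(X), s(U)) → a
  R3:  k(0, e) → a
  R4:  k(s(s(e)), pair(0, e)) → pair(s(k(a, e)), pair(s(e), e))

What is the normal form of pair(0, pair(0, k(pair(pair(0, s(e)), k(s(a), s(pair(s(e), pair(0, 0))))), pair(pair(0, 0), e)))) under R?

1. pair(0, pair(0, k(pair(pair(0, s(e)), k(s(a), s(pair(s(e), pair(0, 0))))), pair(pair(0, 0), e))))  →  pair(0, pair(0, k(pair(pair(0, s(e)), a), pair(pair(0, 0), e))))   [R2 at 2.2.1.2]
2. pair(0, pair(0, k(pair(pair(0, s(e)), a), pair(pair(0, 0), e))))  →  pair(0, pair(0, e))   [R1 at 2.2]

pair(0, pair(0, e))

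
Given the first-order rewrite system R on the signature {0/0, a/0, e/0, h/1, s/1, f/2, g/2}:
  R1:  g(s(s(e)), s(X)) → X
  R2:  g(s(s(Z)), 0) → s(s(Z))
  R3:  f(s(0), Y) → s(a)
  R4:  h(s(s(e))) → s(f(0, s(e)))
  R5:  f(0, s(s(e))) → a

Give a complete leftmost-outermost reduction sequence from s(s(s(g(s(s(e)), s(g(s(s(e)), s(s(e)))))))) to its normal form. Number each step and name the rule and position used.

s(s(s(s(e))))

1. s(s(s(g(s(s(e)), s(g(s(s(e)), s(s(e))))))))  →  s(s(s(g(s(s(e)), s(s(e))))))   [R1 at 1.1.1]
2. s(s(s(g(s(s(e)), s(s(e))))))  →  s(s(s(s(e))))   [R1 at 1.1.1]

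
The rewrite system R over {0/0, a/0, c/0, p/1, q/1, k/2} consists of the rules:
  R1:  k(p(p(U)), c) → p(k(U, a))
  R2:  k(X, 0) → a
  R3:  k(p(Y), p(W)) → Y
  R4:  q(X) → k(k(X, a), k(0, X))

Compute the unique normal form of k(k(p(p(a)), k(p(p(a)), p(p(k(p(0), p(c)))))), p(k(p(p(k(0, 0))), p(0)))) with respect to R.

a

1. k(k(p(p(a)), k(p(p(a)), p(p(k(p(0), p(c)))))), p(k(p(p(k(0, 0))), p(0))))  →  k(k(p(p(a)), p(a)), p(k(p(p(k(0, 0))), p(0))))   [R3 at 1.2]
2. k(k(p(p(a)), p(a)), p(k(p(p(k(0, 0))), p(0))))  →  k(p(a), p(k(p(p(k(0, 0))), p(0))))   [R3 at 1]
3. k(p(a), p(k(p(p(k(0, 0))), p(0))))  →  a   [R3 at ε]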